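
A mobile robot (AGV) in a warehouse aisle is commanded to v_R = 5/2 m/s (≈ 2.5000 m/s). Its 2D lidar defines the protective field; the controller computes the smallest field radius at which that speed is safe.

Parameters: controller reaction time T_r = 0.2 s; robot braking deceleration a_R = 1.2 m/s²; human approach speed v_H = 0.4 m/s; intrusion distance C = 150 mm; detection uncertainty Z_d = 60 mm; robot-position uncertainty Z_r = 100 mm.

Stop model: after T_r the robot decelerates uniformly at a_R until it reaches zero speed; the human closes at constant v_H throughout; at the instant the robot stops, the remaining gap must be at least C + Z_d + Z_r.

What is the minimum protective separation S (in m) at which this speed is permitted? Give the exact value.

stop time T_s = (5/2)/(6/5) = 2.0833 s
robot covers v_R·T_r = 2.5000·0.2000 = 0.5000 m before braking
robot covers 2.5000·2.0833 − ½·1.2000·2.0833² = 2.6042 m while stopping
human over T_r+T_s: 0.4000·(0.2000+2.0833) = 0.9133 m
margins: 0.1500+0.0600+0.1000 = 0.3100 m
S_min ≈ 0.5000+2.6042+0.9133+0.3100  ⇒  S_min = 1731/400 m

S_min = 1731/400 m = 4.3275 m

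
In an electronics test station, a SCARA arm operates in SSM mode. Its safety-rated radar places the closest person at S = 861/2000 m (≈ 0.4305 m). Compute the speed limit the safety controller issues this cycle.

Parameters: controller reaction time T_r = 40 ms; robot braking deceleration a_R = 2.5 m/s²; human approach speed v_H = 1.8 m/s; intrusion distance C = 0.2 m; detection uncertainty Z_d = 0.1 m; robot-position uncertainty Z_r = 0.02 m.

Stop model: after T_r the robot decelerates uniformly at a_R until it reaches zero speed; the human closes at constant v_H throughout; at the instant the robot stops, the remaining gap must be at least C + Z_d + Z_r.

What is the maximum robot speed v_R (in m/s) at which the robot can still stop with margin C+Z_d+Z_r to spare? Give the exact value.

quadratic (1/5)·v² + (19/25)·v + (-77/2000) = 0
  disc = (19/25)² − 4·(1/5)·(-77/2000) = 1521/2500 ; √disc = 39/50
  v_R = (−(19/25) + 39/50) / (2·(1/5)) = 1/20 m/s
check:
braking lasts T_s = (1/20)/(5/2) = 0.0200 s
robot covers v_R·T_r = 0.0500·0.0400 = 0.0020 m before braking
robot under decel: 0.0500²/(2·2.5000) = 0.0005 m
human over T_r+T_s: 1.8000·(0.0400+0.0200) = 0.1080 m
margins: 0.2000+0.1000+0.0200 = 0.3200 m
sum ≈ 0.0020+0.0005+0.1080+0.3200 ≈ 0.4305 m = S ✓

v_R_max = 1/20 m/s = 0.0500 m/s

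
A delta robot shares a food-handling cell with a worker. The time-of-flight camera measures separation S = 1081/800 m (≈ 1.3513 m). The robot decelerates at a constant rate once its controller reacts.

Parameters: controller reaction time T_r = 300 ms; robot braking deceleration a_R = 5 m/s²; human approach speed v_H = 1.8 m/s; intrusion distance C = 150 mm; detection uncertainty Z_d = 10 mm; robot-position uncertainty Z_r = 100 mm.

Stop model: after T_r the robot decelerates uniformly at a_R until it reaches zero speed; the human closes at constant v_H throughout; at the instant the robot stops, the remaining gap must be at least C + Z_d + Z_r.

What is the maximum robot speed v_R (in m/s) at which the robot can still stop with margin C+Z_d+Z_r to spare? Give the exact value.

v_R_max = 3/4 m/s = 0.7500 m/s

quadratic (1/10)·v² + (33/50)·v + (-441/800) = 0
  disc = (33/50)² − 4·(1/10)·(-441/800) = 6561/10000 ; √disc = 81/100
  v_R = (−(33/50) + 81/100) / (2·(1/10)) = 3/4 m/s
check:
T_s = v_R/a_R = (3/4)/5 = 0.1500 s
robot covers v_R·T_r = 0.7500·0.3000 = 0.2250 m before braking
robot under decel: 0.7500²/(2·5.0000) = 0.0563 m
person approaches 1.8000·(0.3000+0.1500) = 0.8100 m
margins: 0.1500+0.0100+0.1000 = 0.2600 m
sum ≈ 0.2250+0.0563+0.8100+0.2600 ≈ 1.3513 m = S ✓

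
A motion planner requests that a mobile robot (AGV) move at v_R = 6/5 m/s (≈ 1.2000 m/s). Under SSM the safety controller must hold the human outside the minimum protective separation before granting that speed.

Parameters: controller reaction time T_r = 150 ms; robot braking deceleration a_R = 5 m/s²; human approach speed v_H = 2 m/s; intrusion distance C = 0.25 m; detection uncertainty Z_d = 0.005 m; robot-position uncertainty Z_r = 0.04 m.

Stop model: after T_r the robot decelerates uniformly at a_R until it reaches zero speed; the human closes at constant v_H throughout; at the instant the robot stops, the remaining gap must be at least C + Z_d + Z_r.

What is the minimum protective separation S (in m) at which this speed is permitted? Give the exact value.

T_s = v_R/a_R = (6/5)/5 = 0.2400 s
reaction-phase robot travel = 1.2000·0.1500 = 0.1800 m
robot under decel: 1.2000²/(2·5.0000) = 0.1440 m
human closes 2.0000·0.3900 = 0.7800 m
C+Z_d+Z_r = 0.2500+0.0050+0.0400 = 0.2950 m
S_min ≈ 0.1800+0.1440+0.7800+0.2950  ⇒  S_min = 1399/1000 m

S_min = 1399/1000 m = 1.3990 m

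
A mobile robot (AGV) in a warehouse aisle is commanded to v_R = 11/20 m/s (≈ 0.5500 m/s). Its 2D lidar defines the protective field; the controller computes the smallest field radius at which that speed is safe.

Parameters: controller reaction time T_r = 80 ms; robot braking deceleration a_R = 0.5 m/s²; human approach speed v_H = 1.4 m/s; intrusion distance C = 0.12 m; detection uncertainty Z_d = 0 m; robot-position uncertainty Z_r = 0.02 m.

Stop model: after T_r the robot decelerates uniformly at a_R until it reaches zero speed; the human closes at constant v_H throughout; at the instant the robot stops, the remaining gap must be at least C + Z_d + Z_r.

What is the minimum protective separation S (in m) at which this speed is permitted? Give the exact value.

stop time T_s = (11/20)/(1/2) = 1.1000 s
robot covers v_R·T_r = 0.5500·0.0800 = 0.0440 m before braking
robot under decel: 0.5500²/(2·0.5000) = 0.3025 m
human over T_r+T_s: 1.4000·(0.0800+1.1000) = 1.6520 m
residual clearance needed = 0.1200+0.0000+0.0200 = 0.1400 m
S_min ≈ 0.0440+0.3025+1.6520+0.1400  ⇒  S_min = 4277/2000 m

S_min = 4277/2000 m = 2.1385 m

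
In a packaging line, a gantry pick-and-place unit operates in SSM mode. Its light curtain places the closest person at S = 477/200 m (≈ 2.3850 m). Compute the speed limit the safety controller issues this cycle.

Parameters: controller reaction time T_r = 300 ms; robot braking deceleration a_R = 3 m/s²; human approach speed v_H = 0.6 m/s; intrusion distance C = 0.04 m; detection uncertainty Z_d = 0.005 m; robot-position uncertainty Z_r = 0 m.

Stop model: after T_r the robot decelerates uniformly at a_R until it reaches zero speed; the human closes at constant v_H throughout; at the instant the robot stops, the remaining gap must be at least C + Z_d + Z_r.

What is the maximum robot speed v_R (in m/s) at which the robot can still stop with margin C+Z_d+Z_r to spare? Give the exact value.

v_R_max = 12/5 m/s = 2.4000 m/s

collect terms ⇒ (1/6)·v_R² + (1/2)·v_R + (-54/25) = 0
  disc = (1/2)² − 4·(1/6)·(-54/25) = 169/100 ; √disc = 13/10
  v_R = (−(1/2) + 13/10) / (2·(1/6)) = 12/5 m/s
check:
T_s = v_R/a_R = (12/5)/3 = 0.8000 s
robot covers v_R·T_r = 2.4000·0.3000 = 0.7200 m before braking
robot under decel: 2.4000²/(2·3.0000) = 0.9600 m
human closes 0.6000·1.1000 = 0.6600 m
residual clearance needed = 0.0400+0.0050+0.0000 = 0.0450 m
sum ≈ 0.7200+0.9600+0.6600+0.0450 ≈ 2.3850 m = S ✓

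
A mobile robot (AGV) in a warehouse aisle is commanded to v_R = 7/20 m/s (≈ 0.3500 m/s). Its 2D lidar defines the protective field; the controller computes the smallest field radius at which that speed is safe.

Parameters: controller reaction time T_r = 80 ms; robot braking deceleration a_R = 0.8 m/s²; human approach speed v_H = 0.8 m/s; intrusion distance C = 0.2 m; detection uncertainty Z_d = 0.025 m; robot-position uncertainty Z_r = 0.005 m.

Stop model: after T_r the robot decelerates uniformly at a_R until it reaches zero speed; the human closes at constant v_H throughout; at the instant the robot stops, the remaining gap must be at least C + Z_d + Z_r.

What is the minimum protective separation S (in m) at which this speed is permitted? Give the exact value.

stop time T_s = (7/20)/(4/5) = 0.4375 s
robot in T_r: 0.3500·0.0800 = 0.0280 m
robot covers 0.3500·0.4375 − ½·0.8000·0.4375² = 0.0766 m while stopping
human over T_r+T_s: 0.8000·(0.0800+0.4375) = 0.4140 m
margins: 0.2000+0.0250+0.0050 = 0.2300 m
S_min ≈ 0.0280+0.0766+0.4140+0.2300  ⇒  S_min = 11977/16000 m

S_min = 11977/16000 m = 0.7486 m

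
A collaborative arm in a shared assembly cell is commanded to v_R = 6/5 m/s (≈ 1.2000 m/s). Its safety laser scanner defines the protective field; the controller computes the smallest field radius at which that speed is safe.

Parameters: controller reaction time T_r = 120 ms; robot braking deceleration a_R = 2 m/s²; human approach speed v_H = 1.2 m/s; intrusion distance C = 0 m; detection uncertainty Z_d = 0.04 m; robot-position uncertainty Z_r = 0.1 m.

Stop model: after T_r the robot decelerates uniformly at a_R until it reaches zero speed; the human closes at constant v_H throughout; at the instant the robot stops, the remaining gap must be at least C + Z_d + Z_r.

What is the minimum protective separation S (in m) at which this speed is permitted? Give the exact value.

S_min = 377/250 m = 1.5080 m

braking lasts T_s = (6/5)/2 = 0.6000 s
robot covers v_R·T_r = 1.2000·0.1200 = 0.1440 m before braking
robot under decel: 1.2000²/(2·2.0000) = 0.3600 m
person approaches 1.2000·(0.1200+0.6000) = 0.8640 m
margins: 0.0000+0.0400+0.1000 = 0.1400 m
S_min ≈ 0.1440+0.3600+0.8640+0.1400  ⇒  S_min = 377/250 m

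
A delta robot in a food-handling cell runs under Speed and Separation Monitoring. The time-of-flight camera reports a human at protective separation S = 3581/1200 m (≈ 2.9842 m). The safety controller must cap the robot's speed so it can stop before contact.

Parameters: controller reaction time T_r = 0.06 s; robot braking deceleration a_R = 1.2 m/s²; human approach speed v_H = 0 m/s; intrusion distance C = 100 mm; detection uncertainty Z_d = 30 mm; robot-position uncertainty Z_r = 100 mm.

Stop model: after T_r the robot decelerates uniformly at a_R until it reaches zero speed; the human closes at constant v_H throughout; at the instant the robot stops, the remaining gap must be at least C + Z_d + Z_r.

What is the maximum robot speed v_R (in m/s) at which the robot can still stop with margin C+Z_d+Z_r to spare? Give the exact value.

collect terms ⇒ (5/12)·v_R² + (3/50)·v_R + (-661/240) = 0
  disc = (3/50)² − 4·(5/12)·(-661/240) = 413449/90000 ; √disc = 643/300
  v_R = (−(3/50) + 643/300) / (2·(5/12)) = 5/2 m/s
check:
braking lasts T_s = (5/2)/(6/5) = 2.0833 s
robot covers v_R·T_r = 2.5000·0.0600 = 0.1500 m before braking
braking distance = 2.5000²/(2·1.2000) = 2.6042 m
person approaches 0.0000·(0.0600+2.0833) = 0.0000 m
C+Z_d+Z_r = 0.1000+0.0300+0.1000 = 0.2300 m
sum ≈ 0.1500+2.6042+0.0000+0.2300 ≈ 2.9842 m = S ✓

v_R_max = 5/2 m/s = 2.5000 m/s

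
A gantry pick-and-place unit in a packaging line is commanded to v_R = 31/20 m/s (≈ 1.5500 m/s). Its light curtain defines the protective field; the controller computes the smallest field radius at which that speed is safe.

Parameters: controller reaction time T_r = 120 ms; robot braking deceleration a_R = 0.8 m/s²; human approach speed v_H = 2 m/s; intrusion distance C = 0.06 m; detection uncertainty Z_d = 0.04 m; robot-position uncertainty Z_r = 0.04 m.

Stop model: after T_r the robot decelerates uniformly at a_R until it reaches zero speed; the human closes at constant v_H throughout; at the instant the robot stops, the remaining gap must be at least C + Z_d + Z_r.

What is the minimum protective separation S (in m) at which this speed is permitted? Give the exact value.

S_min = 95081/16000 m = 5.9426 m

stop time T_s = (31/20)/(4/5) = 1.9375 s
reaction-phase robot travel = 1.5500·0.1200 = 0.1860 m
braking distance = 1.5500²/(2·0.8000) = 1.5016 m
human closes 2.0000·2.0575 = 4.1150 m
residual clearance needed = 0.0600+0.0400+0.0400 = 0.1400 m
S_min ≈ 0.1860+1.5016+4.1150+0.1400  ⇒  S_min = 95081/16000 m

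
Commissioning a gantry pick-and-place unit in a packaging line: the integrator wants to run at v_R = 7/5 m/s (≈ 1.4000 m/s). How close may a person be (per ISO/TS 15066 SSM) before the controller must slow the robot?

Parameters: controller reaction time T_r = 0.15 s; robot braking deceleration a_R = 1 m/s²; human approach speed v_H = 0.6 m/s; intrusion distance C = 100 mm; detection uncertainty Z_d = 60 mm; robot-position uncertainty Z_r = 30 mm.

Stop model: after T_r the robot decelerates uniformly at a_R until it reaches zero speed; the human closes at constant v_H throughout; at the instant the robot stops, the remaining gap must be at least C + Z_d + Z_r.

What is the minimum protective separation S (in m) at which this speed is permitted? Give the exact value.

stop time T_s = (7/5)/1 = 1.4000 s
robot in T_r: 1.4000·0.1500 = 0.2100 m
braking distance = 1.4000²/(2·1.0000) = 0.9800 m
person approaches 0.6000·(0.1500+1.4000) = 0.9300 m
margins: 0.1000+0.0600+0.0300 = 0.1900 m
S_min ≈ 0.2100+0.9800+0.9300+0.1900  ⇒  S_min = 231/100 m

S_min = 231/100 m = 2.3100 m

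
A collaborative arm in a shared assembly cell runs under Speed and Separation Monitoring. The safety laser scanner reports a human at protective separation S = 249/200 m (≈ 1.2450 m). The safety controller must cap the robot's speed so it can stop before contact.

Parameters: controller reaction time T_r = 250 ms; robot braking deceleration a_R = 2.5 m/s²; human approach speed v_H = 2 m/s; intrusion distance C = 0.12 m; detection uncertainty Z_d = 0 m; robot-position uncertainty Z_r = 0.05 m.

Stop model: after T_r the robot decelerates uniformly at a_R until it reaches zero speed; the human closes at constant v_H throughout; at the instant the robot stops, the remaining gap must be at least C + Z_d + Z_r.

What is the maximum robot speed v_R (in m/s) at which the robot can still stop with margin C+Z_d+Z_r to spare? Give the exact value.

quadratic (1/5)·v² + (21/20)·v + (-23/40) = 0
  disc = (21/20)² − 4·(1/5)·(-23/40) = 25/16 ; √disc = 5/4
  v_R = (−(21/20) + 5/4) / (2·(1/5)) = 1/2 m/s
check:
stop time T_s = (1/2)/(5/2) = 0.2000 s
reaction-phase robot travel = 0.5000·0.2500 = 0.1250 m
robot under decel: 0.5000²/(2·2.5000) = 0.0500 m
human closes 2.0000·0.4500 = 0.9000 m
margins: 0.1200+0.0000+0.0500 = 0.1700 m
sum ≈ 0.1250+0.0500+0.9000+0.1700 ≈ 1.2450 m = S ✓

v_R_max = 1/2 m/s = 0.5000 m/s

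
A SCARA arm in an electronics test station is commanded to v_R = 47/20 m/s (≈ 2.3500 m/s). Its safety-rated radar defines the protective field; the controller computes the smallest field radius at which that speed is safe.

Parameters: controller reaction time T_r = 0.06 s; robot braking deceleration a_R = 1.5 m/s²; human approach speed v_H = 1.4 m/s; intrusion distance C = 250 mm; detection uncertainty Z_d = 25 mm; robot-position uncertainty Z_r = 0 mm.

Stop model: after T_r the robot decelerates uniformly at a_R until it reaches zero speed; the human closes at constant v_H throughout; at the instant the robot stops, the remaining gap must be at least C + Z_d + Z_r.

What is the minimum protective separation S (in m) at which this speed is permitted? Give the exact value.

braking lasts T_s = (47/20)/(3/2) = 1.5667 s
robot covers v_R·T_r = 2.3500·0.0600 = 0.1410 m before braking
robot covers 2.3500·1.5667 − ½·1.5000·1.5667² = 1.8408 m while stopping
human over T_r+T_s: 1.4000·(0.0600+1.5667) = 2.2773 m
margins: 0.2500+0.0250+0.0000 = 0.2750 m
S_min ≈ 0.1410+1.8408+2.2773+0.2750  ⇒  S_min = 5441/1200 m

S_min = 5441/1200 m = 4.5342 m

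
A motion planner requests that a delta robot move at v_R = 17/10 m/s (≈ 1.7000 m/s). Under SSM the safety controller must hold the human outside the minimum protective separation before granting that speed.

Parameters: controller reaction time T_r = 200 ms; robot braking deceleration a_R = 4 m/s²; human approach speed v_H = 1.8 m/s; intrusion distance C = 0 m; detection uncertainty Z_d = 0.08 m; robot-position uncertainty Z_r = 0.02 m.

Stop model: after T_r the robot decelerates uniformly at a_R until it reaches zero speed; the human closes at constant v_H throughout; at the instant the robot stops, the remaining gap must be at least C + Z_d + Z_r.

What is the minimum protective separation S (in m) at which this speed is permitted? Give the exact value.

S_min = 1541/800 m = 1.9263 m

stop time T_s = (17/10)/4 = 0.4250 s
reaction-phase robot travel = 1.7000·0.2000 = 0.3400 m
robot covers 1.7000·0.4250 − ½·4.0000·0.4250² = 0.3613 m while stopping
human closes 1.8000·0.6250 = 1.1250 m
C+Z_d+Z_r = 0.0000+0.0800+0.0200 = 0.1000 m
S_min ≈ 0.3400+0.3613+1.1250+0.1000  ⇒  S_min = 1541/800 m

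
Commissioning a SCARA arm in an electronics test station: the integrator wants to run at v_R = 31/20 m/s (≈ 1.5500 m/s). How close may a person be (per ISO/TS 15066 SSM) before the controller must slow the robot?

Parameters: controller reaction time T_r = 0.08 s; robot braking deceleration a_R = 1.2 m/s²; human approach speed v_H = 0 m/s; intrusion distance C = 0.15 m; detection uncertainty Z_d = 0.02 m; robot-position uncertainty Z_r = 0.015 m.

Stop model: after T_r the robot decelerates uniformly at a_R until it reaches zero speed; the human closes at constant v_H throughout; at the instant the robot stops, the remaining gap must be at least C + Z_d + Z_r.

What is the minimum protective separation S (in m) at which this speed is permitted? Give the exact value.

S_min = 31441/24000 m = 1.3100 m

braking lasts T_s = (31/20)/(6/5) = 1.2917 s
robot covers v_R·T_r = 1.5500·0.0800 = 0.1240 m before braking
braking distance = 1.5500²/(2·1.2000) = 1.0010 m
human closes 0.0000·1.3717 = 0.0000 m
C+Z_d+Z_r = 0.1500+0.0200+0.0150 = 0.1850 m
S_min ≈ 0.1240+1.0010+0.0000+0.1850  ⇒  S_min = 31441/24000 m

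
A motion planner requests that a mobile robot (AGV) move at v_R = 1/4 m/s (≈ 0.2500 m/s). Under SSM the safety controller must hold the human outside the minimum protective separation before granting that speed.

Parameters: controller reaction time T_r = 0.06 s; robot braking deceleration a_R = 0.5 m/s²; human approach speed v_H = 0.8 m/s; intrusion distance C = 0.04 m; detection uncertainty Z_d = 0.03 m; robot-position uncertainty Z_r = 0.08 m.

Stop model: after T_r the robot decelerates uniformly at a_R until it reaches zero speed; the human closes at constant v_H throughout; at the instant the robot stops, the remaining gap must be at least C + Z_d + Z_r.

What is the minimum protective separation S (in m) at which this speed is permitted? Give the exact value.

S_min = 1351/2000 m = 0.6755 m

braking lasts T_s = (1/4)/(1/2) = 0.5000 s
reaction-phase robot travel = 0.2500·0.0600 = 0.0150 m
robot covers 0.2500·0.5000 − ½·0.5000·0.5000² = 0.0625 m while stopping
human closes 0.8000·0.5600 = 0.4480 m
residual clearance needed = 0.0400+0.0300+0.0800 = 0.1500 m
S_min ≈ 0.0150+0.0625+0.4480+0.1500  ⇒  S_min = 1351/2000 m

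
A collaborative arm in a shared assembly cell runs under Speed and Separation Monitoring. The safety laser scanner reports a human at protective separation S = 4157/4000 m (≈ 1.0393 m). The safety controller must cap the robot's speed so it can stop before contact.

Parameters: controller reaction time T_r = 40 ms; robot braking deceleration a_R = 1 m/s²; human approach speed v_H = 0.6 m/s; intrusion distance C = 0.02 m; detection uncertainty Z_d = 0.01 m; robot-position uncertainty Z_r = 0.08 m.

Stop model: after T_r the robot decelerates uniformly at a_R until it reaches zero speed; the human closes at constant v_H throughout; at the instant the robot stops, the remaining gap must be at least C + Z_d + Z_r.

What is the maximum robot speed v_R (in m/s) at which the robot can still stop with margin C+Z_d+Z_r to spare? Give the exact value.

at the boundary: (1/2)·v² + (16/25)·v + (-3621/4000) = 0
  disc = (16/25)² − 4·(1/2)·(-3621/4000) = 22201/10000 ; √disc = 149/100
  v_R = (−(16/25) + 149/100) / (2·(1/2)) = 17/20 m/s
check:
braking lasts T_s = (17/20)/1 = 0.8500 s
reaction-phase robot travel = 0.8500·0.0400 = 0.0340 m
braking distance = 0.8500²/(2·1.0000) = 0.3613 m
human over T_r+T_s: 0.6000·(0.0400+0.8500) = 0.5340 m
margins: 0.0200+0.0100+0.0800 = 0.1100 m
sum ≈ 0.0340+0.3613+0.5340+0.1100 ≈ 1.0393 m = S ✓

v_R_max = 17/20 m/s = 0.8500 m/s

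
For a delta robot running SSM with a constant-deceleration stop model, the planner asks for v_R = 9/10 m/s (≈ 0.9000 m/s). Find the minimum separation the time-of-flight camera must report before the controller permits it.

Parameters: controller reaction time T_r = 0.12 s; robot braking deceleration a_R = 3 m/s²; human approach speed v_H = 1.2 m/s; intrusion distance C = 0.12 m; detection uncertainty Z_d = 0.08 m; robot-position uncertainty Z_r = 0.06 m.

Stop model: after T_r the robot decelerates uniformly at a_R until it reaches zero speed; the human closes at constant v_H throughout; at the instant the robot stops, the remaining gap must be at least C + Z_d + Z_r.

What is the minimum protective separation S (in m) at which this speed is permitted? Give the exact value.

T_s = v_R/a_R = (9/10)/3 = 0.3000 s
robot in T_r: 0.9000·0.1200 = 0.1080 m
robot covers 0.9000·0.3000 − ½·3.0000·0.3000² = 0.1350 m while stopping
human over T_r+T_s: 1.2000·(0.1200+0.3000) = 0.5040 m
residual clearance needed = 0.1200+0.0800+0.0600 = 0.2600 m
S_min ≈ 0.1080+0.1350+0.5040+0.2600  ⇒  S_min = 1007/1000 m

S_min = 1007/1000 m = 1.0070 m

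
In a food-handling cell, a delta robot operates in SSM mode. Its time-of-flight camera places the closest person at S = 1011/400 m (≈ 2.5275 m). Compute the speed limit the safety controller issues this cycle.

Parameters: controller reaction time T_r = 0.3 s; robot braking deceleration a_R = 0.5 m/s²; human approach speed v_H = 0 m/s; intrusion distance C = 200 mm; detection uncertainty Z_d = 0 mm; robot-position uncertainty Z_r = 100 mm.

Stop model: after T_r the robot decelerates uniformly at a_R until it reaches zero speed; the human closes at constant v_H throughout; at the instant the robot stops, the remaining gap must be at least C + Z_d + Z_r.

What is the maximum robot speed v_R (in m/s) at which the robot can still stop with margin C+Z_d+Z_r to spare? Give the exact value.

v_R_max = 27/20 m/s = 1.3500 m/s

collect terms ⇒ (1)·v_R² + (3/10)·v_R + (-891/400) = 0
  disc = (3/10)² − 4·(1)·(-891/400) = 9 ; √disc = 3
  v_R = (−(3/10) + 3) / (2·(1)) = 27/20 m/s
check:
T_s = v_R/a_R = (27/20)/(1/2) = 2.7000 s
robot in T_r: 1.3500·0.3000 = 0.4050 m
braking distance = 1.3500²/(2·0.5000) = 1.8225 m
person approaches 0.0000·(0.3000+2.7000) = 0.0000 m
residual clearance needed = 0.2000+0.0000+0.1000 = 0.3000 m
sum ≈ 0.4050+1.8225+0.0000+0.3000 ≈ 2.5275 m = S ✓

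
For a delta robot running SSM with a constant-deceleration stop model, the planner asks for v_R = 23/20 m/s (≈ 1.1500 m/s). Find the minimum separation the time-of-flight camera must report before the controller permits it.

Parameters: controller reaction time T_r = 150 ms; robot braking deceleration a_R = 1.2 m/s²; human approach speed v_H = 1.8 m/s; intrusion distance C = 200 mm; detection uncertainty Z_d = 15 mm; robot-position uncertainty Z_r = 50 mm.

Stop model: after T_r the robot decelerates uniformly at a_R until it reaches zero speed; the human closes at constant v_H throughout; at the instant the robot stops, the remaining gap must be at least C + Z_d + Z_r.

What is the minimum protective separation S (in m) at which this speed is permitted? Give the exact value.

braking lasts T_s = (23/20)/(6/5) = 0.9583 s
robot covers v_R·T_r = 1.1500·0.1500 = 0.1725 m before braking
braking distance = 1.1500²/(2·1.2000) = 0.5510 m
human over T_r+T_s: 1.8000·(0.1500+0.9583) = 1.9950 m
residual clearance needed = 0.2000+0.0150+0.0500 = 0.2650 m
S_min ≈ 0.1725+0.5510+1.9950+0.2650  ⇒  S_min = 14321/4800 m

S_min = 14321/4800 m = 2.9835 m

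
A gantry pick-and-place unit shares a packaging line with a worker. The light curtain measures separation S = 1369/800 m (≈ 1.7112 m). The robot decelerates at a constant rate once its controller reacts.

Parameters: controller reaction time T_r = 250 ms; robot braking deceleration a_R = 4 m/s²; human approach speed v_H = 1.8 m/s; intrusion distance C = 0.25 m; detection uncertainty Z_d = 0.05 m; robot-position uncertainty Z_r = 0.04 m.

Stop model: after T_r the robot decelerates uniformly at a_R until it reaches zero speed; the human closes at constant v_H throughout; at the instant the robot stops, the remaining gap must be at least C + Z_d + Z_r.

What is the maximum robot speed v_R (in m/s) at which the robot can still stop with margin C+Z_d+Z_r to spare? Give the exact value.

at the boundary: (1/8)·v² + (7/10)·v + (-737/800) = 0
  disc = (7/10)² − 4·(1/8)·(-737/800) = 1521/1600 ; √disc = 39/40
  v_R = (−(7/10) + 39/40) / (2·(1/8)) = 11/10 m/s
check:
T_s = v_R/a_R = (11/10)/4 = 0.2750 s
robot covers v_R·T_r = 1.1000·0.2500 = 0.2750 m before braking
robot covers 1.1000·0.2750 − ½·4.0000·0.2750² = 0.1512 m while stopping
human closes 1.8000·0.5250 = 0.9450 m
residual clearance needed = 0.2500+0.0500+0.0400 = 0.3400 m
sum ≈ 0.2750+0.1512+0.9450+0.3400 ≈ 1.7112 m = S ✓

v_R_max = 11/10 m/s = 1.1000 m/s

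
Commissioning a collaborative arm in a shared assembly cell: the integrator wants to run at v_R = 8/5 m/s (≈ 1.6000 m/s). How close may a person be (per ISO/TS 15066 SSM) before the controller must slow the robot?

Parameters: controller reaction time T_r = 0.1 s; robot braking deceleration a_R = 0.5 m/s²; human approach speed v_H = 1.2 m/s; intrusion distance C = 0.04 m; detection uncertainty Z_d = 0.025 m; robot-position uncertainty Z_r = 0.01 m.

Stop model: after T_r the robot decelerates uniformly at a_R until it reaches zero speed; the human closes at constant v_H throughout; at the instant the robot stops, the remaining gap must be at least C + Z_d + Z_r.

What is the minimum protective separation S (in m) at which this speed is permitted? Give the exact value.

S_min = 1351/200 m = 6.7550 m

T_s = v_R/a_R = (8/5)/(1/2) = 3.2000 s
robot covers v_R·T_r = 1.6000·0.1000 = 0.1600 m before braking
robot under decel: 1.6000²/(2·0.5000) = 2.5600 m
human over T_r+T_s: 1.2000·(0.1000+3.2000) = 3.9600 m
margins: 0.0400+0.0250+0.0100 = 0.0750 m
S_min ≈ 0.1600+2.5600+3.9600+0.0750  ⇒  S_min = 1351/200 m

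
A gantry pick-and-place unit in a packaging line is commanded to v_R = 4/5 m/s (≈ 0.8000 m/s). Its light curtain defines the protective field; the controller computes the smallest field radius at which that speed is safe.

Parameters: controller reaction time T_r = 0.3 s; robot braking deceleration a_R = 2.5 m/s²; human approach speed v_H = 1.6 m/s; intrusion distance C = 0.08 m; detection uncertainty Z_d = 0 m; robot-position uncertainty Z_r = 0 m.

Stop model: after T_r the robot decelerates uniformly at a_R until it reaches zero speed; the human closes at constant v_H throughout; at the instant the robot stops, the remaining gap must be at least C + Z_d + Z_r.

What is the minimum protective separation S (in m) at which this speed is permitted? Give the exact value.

S_min = 36/25 m = 1.4400 m

braking lasts T_s = (4/5)/(5/2) = 0.3200 s
robot in T_r: 0.8000·0.3000 = 0.2400 m
robot covers 0.8000·0.3200 − ½·2.5000·0.3200² = 0.1280 m while stopping
human closes 1.6000·0.6200 = 0.9920 m
residual clearance needed = 0.0800+0.0000+0.0000 = 0.0800 m
S_min ≈ 0.2400+0.1280+0.9920+0.0800  ⇒  S_min = 36/25 m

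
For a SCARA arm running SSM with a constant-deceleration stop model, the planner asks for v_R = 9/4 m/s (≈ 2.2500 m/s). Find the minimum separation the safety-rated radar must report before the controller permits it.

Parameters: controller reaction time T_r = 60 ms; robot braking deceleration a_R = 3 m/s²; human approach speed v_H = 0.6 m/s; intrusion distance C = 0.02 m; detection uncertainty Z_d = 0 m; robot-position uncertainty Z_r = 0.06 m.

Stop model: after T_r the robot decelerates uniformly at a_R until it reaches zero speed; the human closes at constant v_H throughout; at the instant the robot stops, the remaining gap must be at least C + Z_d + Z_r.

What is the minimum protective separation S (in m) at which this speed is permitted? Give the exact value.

stop time T_s = (9/4)/3 = 0.7500 s
reaction-phase robot travel = 2.2500·0.0600 = 0.1350 m
robot covers 2.2500·0.7500 − ½·3.0000·0.7500² = 0.8438 m while stopping
human over T_r+T_s: 0.6000·(0.0600+0.7500) = 0.4860 m
C+Z_d+Z_r = 0.0200+0.0000+0.0600 = 0.0800 m
S_min ≈ 0.1350+0.8438+0.4860+0.0800  ⇒  S_min = 6179/4000 m

S_min = 6179/4000 m = 1.5448 m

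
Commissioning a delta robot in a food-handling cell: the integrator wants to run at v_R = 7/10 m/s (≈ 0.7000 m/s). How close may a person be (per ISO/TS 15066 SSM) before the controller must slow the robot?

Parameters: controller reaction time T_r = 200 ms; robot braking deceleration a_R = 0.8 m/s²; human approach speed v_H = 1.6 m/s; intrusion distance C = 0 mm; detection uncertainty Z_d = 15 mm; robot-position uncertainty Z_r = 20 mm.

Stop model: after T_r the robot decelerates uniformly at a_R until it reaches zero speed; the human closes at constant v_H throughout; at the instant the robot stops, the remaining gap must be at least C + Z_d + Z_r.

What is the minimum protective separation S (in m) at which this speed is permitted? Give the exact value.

braking lasts T_s = (7/10)/(4/5) = 0.8750 s
robot covers v_R·T_r = 0.7000·0.2000 = 0.1400 m before braking
braking distance = 0.7000²/(2·0.8000) = 0.3063 m
human closes 1.6000·1.0750 = 1.7200 m
margins: 0.0000+0.0150+0.0200 = 0.0350 m
S_min ≈ 0.1400+0.3063+1.7200+0.0350  ⇒  S_min = 1761/800 m

S_min = 1761/800 m = 2.2012 m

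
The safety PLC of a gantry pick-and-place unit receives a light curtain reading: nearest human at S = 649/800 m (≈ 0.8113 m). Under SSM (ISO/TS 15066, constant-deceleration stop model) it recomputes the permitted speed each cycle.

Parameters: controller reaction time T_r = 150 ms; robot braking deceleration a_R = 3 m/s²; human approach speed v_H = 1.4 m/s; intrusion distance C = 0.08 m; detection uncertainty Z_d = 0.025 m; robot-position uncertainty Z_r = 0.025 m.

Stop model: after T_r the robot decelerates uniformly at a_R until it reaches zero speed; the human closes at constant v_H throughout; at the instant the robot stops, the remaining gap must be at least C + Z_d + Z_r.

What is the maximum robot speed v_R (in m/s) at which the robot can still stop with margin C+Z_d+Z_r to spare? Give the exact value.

collect terms ⇒ (1/6)·v_R² + (37/60)·v_R + (-377/800) = 0
  disc = (37/60)² − 4·(1/6)·(-377/800) = 25/36 ; √disc = 5/6
  v_R = (−(37/60) + 5/6) / (2·(1/6)) = 13/20 m/s
check:
braking lasts T_s = (13/20)/3 = 0.2167 s
robot in T_r: 0.6500·0.1500 = 0.0975 m
robot covers 0.6500·0.2167 − ½·3.0000·0.2167² = 0.0704 m while stopping
human over T_r+T_s: 1.4000·(0.1500+0.2167) = 0.5133 m
margins: 0.0800+0.0250+0.0250 = 0.1300 m
sum ≈ 0.0975+0.0704+0.5133+0.1300 ≈ 0.8113 m = S ✓

v_R_max = 13/20 m/s = 0.6500 m/s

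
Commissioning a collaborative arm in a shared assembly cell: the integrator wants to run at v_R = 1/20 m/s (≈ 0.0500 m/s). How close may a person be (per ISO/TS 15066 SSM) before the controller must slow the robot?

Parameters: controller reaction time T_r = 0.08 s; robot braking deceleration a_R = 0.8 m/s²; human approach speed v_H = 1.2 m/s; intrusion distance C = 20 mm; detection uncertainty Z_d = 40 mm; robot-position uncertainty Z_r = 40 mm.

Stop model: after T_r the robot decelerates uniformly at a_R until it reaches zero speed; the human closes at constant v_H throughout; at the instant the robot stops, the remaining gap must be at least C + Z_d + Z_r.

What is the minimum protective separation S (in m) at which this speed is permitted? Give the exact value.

T_s = v_R/a_R = (1/20)/(4/5) = 0.0625 s
reaction-phase robot travel = 0.0500·0.0800 = 0.0040 m
robot under decel: 0.0500²/(2·0.8000) = 0.0016 m
person approaches 1.2000·(0.0800+0.0625) = 0.1710 m
C+Z_d+Z_r = 0.0200+0.0400+0.0400 = 0.1000 m
S_min ≈ 0.0040+0.0016+0.1710+0.1000  ⇒  S_min = 177/640 m

S_min = 177/640 m = 0.2766 m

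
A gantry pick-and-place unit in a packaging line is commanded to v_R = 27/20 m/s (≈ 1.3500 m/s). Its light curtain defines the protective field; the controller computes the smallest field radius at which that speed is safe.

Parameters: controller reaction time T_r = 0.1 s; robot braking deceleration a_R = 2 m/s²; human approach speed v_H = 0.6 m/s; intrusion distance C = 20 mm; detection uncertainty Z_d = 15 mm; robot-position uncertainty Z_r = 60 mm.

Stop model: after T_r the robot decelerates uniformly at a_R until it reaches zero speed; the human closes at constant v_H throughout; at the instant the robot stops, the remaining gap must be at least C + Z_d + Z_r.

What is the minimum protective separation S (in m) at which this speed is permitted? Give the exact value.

S_min = 1841/1600 m = 1.1506 m

T_s = v_R/a_R = (27/20)/2 = 0.6750 s
reaction-phase robot travel = 1.3500·0.1000 = 0.1350 m
robot under decel: 1.3500²/(2·2.0000) = 0.4556 m
human over T_r+T_s: 0.6000·(0.1000+0.6750) = 0.4650 m
residual clearance needed = 0.0200+0.0150+0.0600 = 0.0950 m
S_min ≈ 0.1350+0.4556+0.4650+0.0950  ⇒  S_min = 1841/1600 m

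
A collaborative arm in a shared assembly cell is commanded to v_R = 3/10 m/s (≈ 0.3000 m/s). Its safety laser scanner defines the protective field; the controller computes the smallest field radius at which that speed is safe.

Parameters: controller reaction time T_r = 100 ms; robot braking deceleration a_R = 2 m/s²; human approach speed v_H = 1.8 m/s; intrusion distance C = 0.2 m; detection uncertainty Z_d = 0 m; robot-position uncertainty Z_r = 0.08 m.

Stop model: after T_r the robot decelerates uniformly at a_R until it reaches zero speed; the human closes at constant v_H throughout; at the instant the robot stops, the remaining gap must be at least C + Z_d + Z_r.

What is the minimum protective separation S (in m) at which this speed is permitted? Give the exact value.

S_min = 313/400 m = 0.7825 m

T_s = v_R/a_R = (3/10)/2 = 0.1500 s
robot covers v_R·T_r = 0.3000·0.1000 = 0.0300 m before braking
robot under decel: 0.3000²/(2·2.0000) = 0.0225 m
person approaches 1.8000·(0.1000+0.1500) = 0.4500 m
residual clearance needed = 0.2000+0.0000+0.0800 = 0.2800 m
S_min ≈ 0.0300+0.0225+0.4500+0.2800  ⇒  S_min = 313/400 m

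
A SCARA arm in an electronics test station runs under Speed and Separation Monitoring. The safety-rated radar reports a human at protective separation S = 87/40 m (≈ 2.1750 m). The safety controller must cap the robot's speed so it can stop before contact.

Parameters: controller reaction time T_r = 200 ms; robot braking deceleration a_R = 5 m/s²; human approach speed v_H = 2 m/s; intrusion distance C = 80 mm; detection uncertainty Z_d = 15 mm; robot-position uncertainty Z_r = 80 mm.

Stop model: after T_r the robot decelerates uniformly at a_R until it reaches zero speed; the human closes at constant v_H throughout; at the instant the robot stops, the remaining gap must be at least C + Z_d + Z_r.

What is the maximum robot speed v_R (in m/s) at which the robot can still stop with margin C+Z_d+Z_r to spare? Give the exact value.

v_R_max = 2 m/s = 2.0000 m/s

quadratic (1/10)·v² + (3/5)·v + (-8/5) = 0
  disc = (3/5)² − 4·(1/10)·(-8/5) = 1 ; √disc = 1
  v_R = (−(3/5) + 1) / (2·(1/10)) = 2 m/s
check:
T_s = v_R/a_R = 2/5 = 0.4000 s
robot covers v_R·T_r = 2.0000·0.2000 = 0.4000 m before braking
braking distance = 2.0000²/(2·5.0000) = 0.4000 m
human closes 2.0000·0.6000 = 1.2000 m
margins: 0.0800+0.0150+0.0800 = 0.1750 m
sum ≈ 0.4000+0.4000+1.2000+0.1750 ≈ 2.1750 m = S ✓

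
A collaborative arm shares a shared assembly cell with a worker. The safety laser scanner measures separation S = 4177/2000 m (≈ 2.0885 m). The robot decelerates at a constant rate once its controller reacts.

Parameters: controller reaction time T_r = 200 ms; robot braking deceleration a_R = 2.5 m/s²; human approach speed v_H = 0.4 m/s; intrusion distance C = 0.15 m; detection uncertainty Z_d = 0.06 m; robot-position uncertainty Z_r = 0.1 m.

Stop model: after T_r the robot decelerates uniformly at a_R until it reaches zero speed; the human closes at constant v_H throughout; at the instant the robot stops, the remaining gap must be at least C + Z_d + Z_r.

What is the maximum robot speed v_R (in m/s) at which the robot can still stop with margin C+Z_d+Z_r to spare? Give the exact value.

quadratic (1/5)·v² + (9/25)·v + (-3397/2000) = 0
  disc = (9/25)² − 4·(1/5)·(-3397/2000) = 3721/2500 ; √disc = 61/50
  v_R = (−(9/25) + 61/50) / (2·(1/5)) = 43/20 m/s
check:
T_s = v_R/a_R = (43/20)/(5/2) = 0.8600 s
reaction-phase robot travel = 2.1500·0.2000 = 0.4300 m
robot covers 2.1500·0.8600 − ½·2.5000·0.8600² = 0.9245 m while stopping
human closes 0.4000·1.0600 = 0.4240 m
margins: 0.1500+0.0600+0.1000 = 0.3100 m
sum ≈ 0.4300+0.9245+0.4240+0.3100 ≈ 2.0885 m = S ✓

v_R_max = 43/20 m/s = 2.1500 m/s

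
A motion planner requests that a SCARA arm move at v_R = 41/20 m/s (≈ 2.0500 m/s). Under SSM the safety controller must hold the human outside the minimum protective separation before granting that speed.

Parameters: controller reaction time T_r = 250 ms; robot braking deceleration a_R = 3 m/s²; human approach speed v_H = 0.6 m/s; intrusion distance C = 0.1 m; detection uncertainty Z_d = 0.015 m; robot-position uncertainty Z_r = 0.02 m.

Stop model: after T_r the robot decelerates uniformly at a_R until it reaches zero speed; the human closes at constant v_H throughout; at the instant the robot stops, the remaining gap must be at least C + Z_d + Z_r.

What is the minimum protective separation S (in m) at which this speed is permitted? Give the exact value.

T_s = v_R/a_R = (41/20)/3 = 0.6833 s
robot in T_r: 2.0500·0.2500 = 0.5125 m
robot under decel: 2.0500²/(2·3.0000) = 0.7004 m
person approaches 0.6000·(0.2500+0.6833) = 0.5600 m
margins: 0.1000+0.0150+0.0200 = 0.1350 m
S_min ≈ 0.5125+0.7004+0.5600+0.1350  ⇒  S_min = 4579/2400 m

S_min = 4579/2400 m = 1.9079 m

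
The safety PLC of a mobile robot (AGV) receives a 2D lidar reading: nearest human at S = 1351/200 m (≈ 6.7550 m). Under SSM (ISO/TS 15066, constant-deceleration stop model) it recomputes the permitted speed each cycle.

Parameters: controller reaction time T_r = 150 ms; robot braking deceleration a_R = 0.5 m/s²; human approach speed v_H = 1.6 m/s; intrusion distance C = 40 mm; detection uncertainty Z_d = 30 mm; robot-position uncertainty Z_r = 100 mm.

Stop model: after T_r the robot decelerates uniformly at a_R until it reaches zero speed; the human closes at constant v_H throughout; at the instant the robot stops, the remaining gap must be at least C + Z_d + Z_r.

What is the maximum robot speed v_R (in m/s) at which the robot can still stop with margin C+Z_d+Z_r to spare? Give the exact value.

collect terms ⇒ (1)·v_R² + (67/20)·v_R + (-1269/200) = 0
  disc = (67/20)² − 4·(1)·(-1269/200) = 14641/400 ; √disc = 121/20
  v_R = (−(67/20) + 121/20) / (2·(1)) = 27/20 m/s
check:
braking lasts T_s = (27/20)/(1/2) = 2.7000 s
robot in T_r: 1.3500·0.1500 = 0.2025 m
robot under decel: 1.3500²/(2·0.5000) = 1.8225 m
human over T_r+T_s: 1.6000·(0.1500+2.7000) = 4.5600 m
C+Z_d+Z_r = 0.0400+0.0300+0.1000 = 0.1700 m
sum ≈ 0.2025+1.8225+4.5600+0.1700 ≈ 6.7550 m = S ✓

v_R_max = 27/20 m/s = 1.3500 m/s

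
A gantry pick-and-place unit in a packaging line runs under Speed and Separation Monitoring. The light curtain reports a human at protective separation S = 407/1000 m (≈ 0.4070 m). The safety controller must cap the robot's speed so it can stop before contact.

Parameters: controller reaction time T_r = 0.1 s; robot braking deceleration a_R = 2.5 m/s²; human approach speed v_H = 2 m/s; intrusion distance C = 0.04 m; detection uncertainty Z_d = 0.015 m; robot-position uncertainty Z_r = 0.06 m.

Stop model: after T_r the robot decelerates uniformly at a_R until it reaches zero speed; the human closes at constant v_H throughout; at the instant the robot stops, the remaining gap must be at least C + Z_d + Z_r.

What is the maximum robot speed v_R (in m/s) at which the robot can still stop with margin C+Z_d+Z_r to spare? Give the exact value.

at the boundary: (1/5)·v² + (9/10)·v + (-23/250) = 0
  disc = (9/10)² − 4·(1/5)·(-23/250) = 2209/2500 ; √disc = 47/50
  v_R = (−(9/10) + 47/50) / (2·(1/5)) = 1/10 m/s
check:
braking lasts T_s = (1/10)/(5/2) = 0.0400 s
robot covers v_R·T_r = 0.1000·0.1000 = 0.0100 m before braking
robot covers 0.1000·0.0400 − ½·2.5000·0.0400² = 0.0020 m while stopping
human closes 2.0000·0.1400 = 0.2800 m
margins: 0.0400+0.0150+0.0600 = 0.1150 m
sum ≈ 0.0100+0.0020+0.2800+0.1150 ≈ 0.4070 m = S ✓

v_R_max = 1/10 m/s = 0.1000 m/s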